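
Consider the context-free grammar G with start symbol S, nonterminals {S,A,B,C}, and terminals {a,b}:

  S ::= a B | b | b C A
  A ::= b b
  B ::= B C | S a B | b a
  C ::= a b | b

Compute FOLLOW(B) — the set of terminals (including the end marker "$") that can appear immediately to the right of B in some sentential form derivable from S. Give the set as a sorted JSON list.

Compute FIRST by fixpoint:
round 1:
  A via A→b b: +{b}
  B via B→b a: +{b}
  C via C→a b: +{a}
  C via C→b: +{b}
  S via S→a B: +{a}
  S via S→b: +{b}
  FIRST[S]={a,b}  FIRST[A]={b}  FIRST[B]={b}  FIRST[C]={a,b}
round 2:
  B via B→S a B: +{a}
  FIRST[S]={a,b}  FIRST[A]={b}  FIRST[B]={a,b}  FIRST[C]={a,b}
round 3: done
  FIRST[S]={a,b}  FIRST[A]={b}  FIRST[B]={a,b}  FIRST[C]={a,b}

Compute FOLLOW by fixpoint:
seed FOLLOW(S) with $
[1]
  B→B C: FOLLOW(B) ⊇ FIRST(C) = {a,b}; new: +{a,b}
  B→B C: FOLLOW(C) ⊇ FOLLOW(B) ⊇ {a,b}; new: +{a,b}
  B→S a B: FOLLOW(S) ⊇ FIRST(a) = {a}; new: +{a}
  S→a B: FOLLOW(B) ⊇ FOLLOW(S) ⊇ {$,a}; new: +{$}
  S→b C A: FOLLOW(A) ⊇ FOLLOW(S) ⊇ {$,a}; new: +{$,a}
  FOLLOW(S)={$,a}  FOLLOW(A)={$,a}  FOLLOW(B)={$,a,b}  FOLLOW(C)={a,b}
[2]
  B→B C: FOLLOW(C) ⊇ FOLLOW(B) ⊇ {$,a,b}; new: +{$}
  FOLLOW(S)={$,a}  FOLLOW(A)={$,a}  FOLLOW(B)={$,a,b}  FOLLOW(C)={$,a,b}
[3] — fixpoint
  FOLLOW(S)={$,a}  FOLLOW(A)={$,a}  FOLLOW(B)={$,a,b}  FOLLOW(C)={$,a,b}

FOLLOW(B) = ["$", "a", "b"]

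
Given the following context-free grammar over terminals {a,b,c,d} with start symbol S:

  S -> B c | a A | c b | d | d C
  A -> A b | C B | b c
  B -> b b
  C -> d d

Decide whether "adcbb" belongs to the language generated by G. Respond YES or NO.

CNF form of G:
  S -> B T1 | T1 T0 | T2 C | T3 A | d
  A -> A T0 | C B | T0 T1
  B -> T0 T0
  C -> T2 T2
  T0 -> b
  T1 -> c
  T2 -> d
  T3 -> a

Fill CYK table bottom-up:
  T[0,0] 'a' = {T3}  orig:{}
  T[1,1] 'd' = {S,T2}  orig:{S}
  T[2,2] 'c' = {T1}  orig:{}
  T[3,3] 'b' = {T0}  orig:{}
  T[4,4] 'b' = {T0}  orig:{}
  T[0,1] 'ad' = ∅
  T[1,2] 'dc' = ∅
  T[2,3] 'cb' = {S}
  T[3,4] 'bb' = {B}
  T[0,2] 'adc' = ∅
  T[1,3] 'dcb' = ∅
  T[2,4] 'cbb' = ∅
  T[0,3] 'adcb' = ∅
  T[1,4] 'dcbb' = ∅
  T[0,4] 'adcbb' = ∅

S ∉ T[0,4] ⇒ NO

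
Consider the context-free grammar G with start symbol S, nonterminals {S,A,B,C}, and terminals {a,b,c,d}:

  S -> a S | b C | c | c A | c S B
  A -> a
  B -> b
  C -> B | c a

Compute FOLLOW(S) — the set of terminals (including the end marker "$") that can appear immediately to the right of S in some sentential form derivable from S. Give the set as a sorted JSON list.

Compute FIRST by fixpoint:
[1]
  A via A→a: +{a}
  B via B→b: +{b}
  C via C→B: +{b}
  C via C→c a: +{c}
  S via S→a S: +{a}
  S via S→b C: +{b}
  S via S→c: +{c}
  S: {a,b,c}  A: {a}  B: {b}  C: {b,c}
[2] done
  S: {a,b,c}  A: {a}  B: {b}  C: {b,c}

FOLLOW sets:
FOLLOW(S) := {$}
iter 1:
  S→b C: FOLLOW(C) ⊇ FOLLOW(S) ⊇ {$}; new: +{$}
  S→c A: FOLLOW(A) ⊇ FOLLOW(S) ⊇ {$}; new: +{$}
  S→c S B: FOLLOW(S) ⊇ FIRST(B) = {b}; new: +{b}
  S→c S B: FOLLOW(B) ⊇ FOLLOW(S) ⊇ {$,b}; new: +{$,b}
  FOLLOW(S)={$,b}  FOLLOW(A)={$}  FOLLOW(B)={$,b}  FOLLOW(C)={$}
iter 2:
  S→b C: FOLLOW(C) ⊇ FOLLOW(S) ⊇ {$,b}; new: +{b}
  S→c A: FOLLOW(A) ⊇ FOLLOW(S) ⊇ {$,b}; new: +{b}
  FOLLOW(S)={$,b}  FOLLOW(A)={$,b}  FOLLOW(B)={$,b}  FOLLOW(C)={$,b}
iter 3: (stable)
  FOLLOW(S)={$,b}  FOLLOW(A)={$,b}  FOLLOW(B)={$,b}  FOLLOW(C)={$,b}

FOLLOW(S) = ["$", "b"]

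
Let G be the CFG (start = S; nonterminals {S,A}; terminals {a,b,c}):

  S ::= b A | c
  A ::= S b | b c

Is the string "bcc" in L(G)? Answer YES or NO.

Convert to CNF:
  S -> T0 A | c
  A -> S T0 | T0 T1
  T0 -> b
  T1 -> c

CYK table (by increasing span):
  T[0,0] 'b' = {T0}  orig:{}
  T[1,1] 'c' = {S,T1}  orig:{S}
  T[2,2] 'c' = {S,T1}  orig:{S}
  T[0,1] 'bc' = {A}
  T[1,2] 'cc' = ∅
  T[0,2] 'bcc' = ∅

S ∉ T[0,2] ⇒ NO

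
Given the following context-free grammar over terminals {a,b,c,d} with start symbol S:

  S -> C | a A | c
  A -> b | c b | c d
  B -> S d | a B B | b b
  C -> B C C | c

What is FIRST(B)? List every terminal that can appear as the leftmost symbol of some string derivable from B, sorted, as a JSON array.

FIRST iteration:
[1]
  A via A→b: +{b}
  A via A→c b: +{c}
  B via B→a B B: +{a}
  B via B→b b: +{b}
  C via C→B C C: +{a,b}
  C via C→c: +{c}
  S via S→C: +{a,b,c}
  FIRST(S)={a,b,c}  FIRST(A)={b,c}  FIRST(B)={a,b}  FIRST(C)={a,b,c}
[2]
  B via B→S d: +{c}
  FIRST(S)={a,b,c}  FIRST(A)={b,c}  FIRST(B)={a,b,c}  FIRST(C)={a,b,c}
[3] (stable)
  FIRST(S)={a,b,c}  FIRST(A)={b,c}  FIRST(B)={a,b,c}  FIRST(C)={a,b,c}

FIRST(B) = ["a", "b", "c"]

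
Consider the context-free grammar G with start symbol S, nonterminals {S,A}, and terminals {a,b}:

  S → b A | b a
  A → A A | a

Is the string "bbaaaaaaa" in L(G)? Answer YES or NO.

Convert to CNF:
  S -> T0 A | T0 T1
  A -> A A | a
  T0 -> b
  T1 -> a

CYK fill:
  cell(0,0) b: {T0}  orig:{}
  cell(1,1) b: {T0}  orig:{}
  cell(2,2) a: {A,T1}  orig:{A}
  cell(3,3) a: {A,T1}  orig:{A}
  cell(4,4) a: {A,T1}  orig:{A}
  cell(5,5) a: {A,T1}  orig:{A}
  cell(6,6) a: {A,T1}  orig:{A}
  cell(7,7) a: {A,T1}  orig:{A}
  cell(8,8) a: {A,T1}  orig:{A}
  cell(0,1) bb: ∅
  cell(1,2) ba: {S}
  cell(2,3) aa: {A}
  cell(3,4) aa: {A}
  cell(4,5) aa: {A}
  cell(5,6) aa: {A}
  cell(6,7) aa: {A}
  cell(7,8) aa: {A}
  cell(0,2) bba: ∅
  cell(1,3) baa: {S}
  cell(2,4) aaa: {A}
  cell(3,5) aaa: {A}
  cell(4,6) aaa: {A}
  cell(5,7) aaa: {A}
  cell(6,8) aaa: {A}
  cell(0,3) bbaa: ∅
  cell(1,4) baaa: {S}
  cell(2,5) aaaa: {A}
  cell(3,6) aaaa: {A}
  cell(4,7) aaaa: {A}
  cell(5,8) aaaa: {A}
  cell(0,4) bbaaa: ∅
  cell(1,5) baaaa: {S}
  cell(2,6) aaaaa: {A}
  cell(3,7) aaaaa: {A}
  cell(4,8) aaaaa: {A}
  cell(0,5) bbaaaa: ∅
  cell(1,6) baaaaa: {S}
  cell(2,7) aaaaaa: {A}
  cell(3,8) aaaaaa: {A}
  cell(0,6) bbaaaaa: ∅
  cell(1,7) baaaaaa: {S}
  cell(2,8) aaaaaaa: {A}
  cell(0,7) bbaaaaaa: ∅
  cell(1,8) baaaaaaa: {S}
  cell(0,8) bbaaaaaaa: ∅

S ∉ T[0,8] ⇒ NO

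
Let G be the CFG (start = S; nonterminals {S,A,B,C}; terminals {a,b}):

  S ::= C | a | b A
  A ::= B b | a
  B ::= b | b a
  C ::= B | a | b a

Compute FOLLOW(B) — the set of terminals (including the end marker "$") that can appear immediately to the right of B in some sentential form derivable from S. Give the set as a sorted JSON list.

Compute FIRST by fixpoint:
iter 1:
  A via A→a: +{a}
  B via B→b: +{b}
  C via C→B: +{b}
  C via C→a: +{a}
  S via S→C: +{a,b}
  FIRST[S]={a,b}  FIRST[A]={a}  FIRST[B]={b}  FIRST[C]={a,b}
iter 2:
  A via A→B b: +{b}
  FIRST[S]={a,b}  FIRST[A]={a,b}  FIRST[B]={b}  FIRST[C]={a,b}
iter 3: (no change)
  FIRST[S]={a,b}  FIRST[A]={a,b}  FIRST[B]={b}  FIRST[C]={a,b}

FOLLOW iteration:
seed FOLLOW(S) with $
[1]
  A→B b: FOLLOW(B) ⊇ FIRST(b) = {b}; new: +{b}
  S→C: FOLLOW(C) ⊇ FOLLOW(S) ⊇ {$}; new: +{$}
  S→b A: FOLLOW(A) ⊇ FOLLOW(S) ⊇ {$}; new: +{$}
  FOLLOW[S]={$}  FOLLOW[A]={$}  FOLLOW[B]={b}  FOLLOW[C]={$}
[2]
  C→B: FOLLOW(B) ⊇ FOLLOW(C) ⊇ {$}; new: +{$}
  FOLLOW[S]={$}  FOLLOW[A]={$}  FOLLOW[B]={$,b}  FOLLOW[C]={$}
[3] (no change)
  FOLLOW[S]={$}  FOLLOW[A]={$}  FOLLOW[B]={$,b}  FOLLOW[C]={$}

FOLLOW(B) = ["$", "b"]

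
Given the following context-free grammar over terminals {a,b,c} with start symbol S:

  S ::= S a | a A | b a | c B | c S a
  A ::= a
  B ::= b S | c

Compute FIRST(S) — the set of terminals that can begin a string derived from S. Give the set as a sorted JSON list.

Compute FIRST by fixpoint:
[1]
  A via A→a: +{a}
  B via B→b S: +{b}
  B via B→c: +{c}
  S via S→a A: +{a}
  S via S→b a: +{b}
  S via S→c B: +{c}
  FIRST[S]={a,b,c}  FIRST[A]={a}  FIRST[B]={b,c}
[2] (no change)
  FIRST[S]={a,b,c}  FIRST[A]={a}  FIRST[B]={b,c}

FIRST(S) = ["a", "b", "c"]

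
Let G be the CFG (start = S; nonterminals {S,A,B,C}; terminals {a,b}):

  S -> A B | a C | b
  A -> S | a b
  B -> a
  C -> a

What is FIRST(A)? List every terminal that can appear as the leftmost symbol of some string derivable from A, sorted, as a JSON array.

FIRST iteration:
[1]
  A via A→a b: +{a}
  B via B→a: +{a}
  C via C→a: +{a}
  S via S→A B: +{a}
  S via S→b: +{b}
  FIRST(S)={a,b}  FIRST(A)={a}  FIRST(B)={a}  FIRST(C)={a}
[2]
  A via A→S: +{b}
  FIRST(S)={a,b}  FIRST(A)={a,b}  FIRST(B)={a}  FIRST(C)={a}
[3] (stable)
  FIRST(S)={a,b}  FIRST(A)={a,b}  FIRST(B)={a}  FIRST(C)={a}

FIRST(A) = ["a", "b"]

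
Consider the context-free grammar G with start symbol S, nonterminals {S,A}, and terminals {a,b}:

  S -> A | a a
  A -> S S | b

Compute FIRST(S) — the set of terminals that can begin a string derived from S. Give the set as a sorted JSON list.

FIRST sets, iterate to fixpoint:
[1]
  A via A→b: +{b}
  S via S→A: +{b}
  S via S→a a: +{a}
  FIRST(S)={a,b}  FIRST(A)={b}
[2]
  A via A→S S: +{a}
  FIRST(S)={a,b}  FIRST(A)={a,b}
[3] done
  FIRST(S)={a,b}  FIRST(A)={a,b}

FIRST(S) = ["a", "b"]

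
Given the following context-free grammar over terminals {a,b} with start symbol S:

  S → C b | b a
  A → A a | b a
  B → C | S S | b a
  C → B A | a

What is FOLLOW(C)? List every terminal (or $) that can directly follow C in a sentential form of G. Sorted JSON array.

FIRST iteration:
pass 1:
  A via A→b a: +{b}
  B via B→b a: +{b}
  C via C→B A: +{b}
  C via C→a: +{a}
  S via S→C b: +{a,b}
  FIRST(S)={a,b}  FIRST(A)={b}  FIRST(B)={b}  FIRST(C)={a,b}
pass 2:
  B via B→C: +{a}
  FIRST(S)={a,b}  FIRST(A)={b}  FIRST(B)={a,b}  FIRST(C)={a,b}
pass 3: (no change)
  FIRST(S)={a,b}  FIRST(A)={b}  FIRST(B)={a,b}  FIRST(C)={a,b}

Compute FOLLOW by fixpoint:
initialize: $ ∈ FOLLOW(S)
iter 1:
  A→A a: FOLLOW(A) ⊇ FIRST(a) = {a}; new: +{a}
  B→S S: FOLLOW(S) ⊇ FIRST(S) = {a,b}; new: +{a,b}
  C→B A: FOLLOW(B) ⊇ FIRST(A) = {b}; new: +{b}
  S→C b: FOLLOW(C) ⊇ FIRST(b) = {b}; new: +{b}
  FOLLOW(S)={$,a,b}  FOLLOW(A)={a}  FOLLOW(B)={b}  FOLLOW(C)={b}
iter 2:
  C→B A: FOLLOW(A) ⊇ FOLLOW(C) ⊇ {b}; new: +{b}
  FOLLOW(S)={$,a,b}  FOLLOW(A)={a,b}  FOLLOW(B)={b}  FOLLOW(C)={b}
iter 3: (stable)
  FOLLOW(S)={$,a,b}  FOLLOW(A)={a,b}  FOLLOW(B)={b}  FOLLOW(C)={b}

FOLLOW(C) = ["b"]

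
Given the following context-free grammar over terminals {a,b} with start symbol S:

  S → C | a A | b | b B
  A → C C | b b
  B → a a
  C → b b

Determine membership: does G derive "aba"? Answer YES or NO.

CNF form of G:
  S -> T0 B | T0 T0 | T1 A | b
  A -> C C | T0 T0
  B -> T1 T1
  C -> T0 T0
  T0 -> b
  T1 -> a

CYK fill:
  T[0,0] 'a' = {T1}  orig:{}
  T[1,1] 'b' = {S,T0}  orig:{S}
  T[2,2] 'a' = {T1}  orig:{}
  T[0,1] 'ab' = ∅
  T[1,2] 'ba' = ∅
  T[0,2] 'aba' = ∅

S ∉ T[0,2] ⇒ NO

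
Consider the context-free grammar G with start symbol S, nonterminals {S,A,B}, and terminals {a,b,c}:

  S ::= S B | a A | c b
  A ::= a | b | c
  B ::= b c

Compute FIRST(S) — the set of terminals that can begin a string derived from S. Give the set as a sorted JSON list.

Compute FIRST by fixpoint:
iter 1:
  A via A→a: +{a}
  A via A→b: +{b}
  A via A→c: +{c}
  B via B→b c: +{b}
  S via S→a A: +{a}
  S via S→c b: +{c}
  FIRST[S]={a,c}  FIRST[A]={a,b,c}  FIRST[B]={b}
iter 2: (stable)
  FIRST[S]={a,c}  FIRST[A]={a,b,c}  FIRST[B]={b}

FIRST(S) = ["a", "c"]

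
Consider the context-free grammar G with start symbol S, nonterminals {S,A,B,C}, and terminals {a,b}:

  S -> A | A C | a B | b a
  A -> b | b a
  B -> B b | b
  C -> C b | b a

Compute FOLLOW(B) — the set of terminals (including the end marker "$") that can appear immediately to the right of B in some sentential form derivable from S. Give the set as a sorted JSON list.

Compute FIRST by fixpoint:
round 1:
  A via A→b: +{b}
  B via B→b: +{b}
  C via C→b a: +{b}
  S via S→A: +{b}
  S via S→a B: +{a}
  FIRST(S)={a,b}  FIRST(A)={b}  FIRST(B)={b}  FIRST(C)={b}
round 2: done
  FIRST(S)={a,b}  FIRST(A)={b}  FIRST(B)={b}  FIRST(C)={b}

FOLLOW iteration:
seed FOLLOW(S) with $
[1]
  B→B b: FOLLOW(B) ⊇ FIRST(b) = {b}; new: +{b}
  C→C b: FOLLOW(C) ⊇ FIRST(b) = {b}; new: +{b}
  S→A: FOLLOW(A) ⊇ FOLLOW(S) ⊇ {$}; new: +{$}
  S→A C: FOLLOW(A) ⊇ FIRST(C) = {b}; new: +{b}
  S→A C: FOLLOW(C) ⊇ FOLLOW(S) ⊇ {$}; new: +{$}
  S→a B: FOLLOW(B) ⊇ FOLLOW(S) ⊇ {$}; new: +{$}
  FOLLOW[S]={$}  FOLLOW[A]={$,b}  FOLLOW[B]={$,b}  FOLLOW[C]={$,b}
[2] done
  FOLLOW[S]={$}  FOLLOW[A]={$,b}  FOLLOW[B]={$,b}  FOLLOW[C]={$,b}

FOLLOW(B) = ["$", "b"]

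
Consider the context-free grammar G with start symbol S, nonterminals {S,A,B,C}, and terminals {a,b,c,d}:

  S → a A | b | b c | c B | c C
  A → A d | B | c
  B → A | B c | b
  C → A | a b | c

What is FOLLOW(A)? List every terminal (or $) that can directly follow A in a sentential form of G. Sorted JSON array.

Compute FIRST by fixpoint:
iter 1:
  A via A→c: +{c}
  B via B→A: +{c}
  B via B→b: +{b}
  C via C→A: +{c}
  C via C→a b: +{a}
  S via S→a A: +{a}
  S via S→b: +{b}
  S via S→c B: +{c}
  FIRST[S]={a,b,c}  FIRST[A]={c}  FIRST[B]={b,c}  FIRST[C]={a,c}
iter 2:
  A via A→B: +{b}
  C via C→A: +{b}
  FIRST[S]={a,b,c}  FIRST[A]={b,c}  FIRST[B]={b,c}  FIRST[C]={a,b,c}
iter 3: (stable)
  FIRST[S]={a,b,c}  FIRST[A]={b,c}  FIRST[B]={b,c}  FIRST[C]={a,b,c}

FOLLOW iteration:
FOLLOW(S) := {$}
[1]
  A→A d: FOLLOW(A) ⊇ FIRST(d) = {d}; new: +{d}
  A→B: FOLLOW(B) ⊇ FOLLOW(A) ⊇ {d}; new: +{d}
  B→B c: FOLLOW(B) ⊇ FIRST(c) = {c}; new: +{c}
  S→a A: FOLLOW(A) ⊇ FOLLOW(S) ⊇ {$}; new: +{$}
  S→c B: FOLLOW(B) ⊇ FOLLOW(S) ⊇ {$}; new: +{$}
  S→c C: FOLLOW(C) ⊇ FOLLOW(S) ⊇ {$}; new: +{$}
  S: {$}  A: {$,d}  B: {$,c,d}  C: {$}
[2]
  B→A: FOLLOW(A) ⊇ FOLLOW(B) ⊇ {$,c,d}; new: +{c}
  S: {$}  A: {$,c,d}  B: {$,c,d}  C: {$}
[3] done
  S: {$}  A: {$,c,d}  B: {$,c,d}  C: {$}

FOLLOW(A) = ["$", "c", "d"]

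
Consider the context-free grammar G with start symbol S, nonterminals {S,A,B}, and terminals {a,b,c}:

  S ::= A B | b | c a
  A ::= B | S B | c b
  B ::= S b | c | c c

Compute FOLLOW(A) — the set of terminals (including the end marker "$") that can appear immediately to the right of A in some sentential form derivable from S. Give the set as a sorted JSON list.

FIRST sets, iterate to fixpoint:
pass 1:
  A via A→c b: +{c}
  B via B→c: +{c}
  S via S→A B: +{c}
  S via S→b: +{b}
  FIRST[S]={b,c}  FIRST[A]={c}  FIRST[B]={c}
pass 2:
  A via A→S B: +{b}
  B via B→S b: +{b}
  FIRST[S]={b,c}  FIRST[A]={b,c}  FIRST[B]={b,c}
pass 3: (no change)
  FIRST[S]={b,c}  FIRST[A]={b,c}  FIRST[B]={b,c}

Compute FOLLOW by fixpoint:
FOLLOW(S) := {$}
[1]
  A→S B: FOLLOW(S) ⊇ FIRST(B) = {b,c}; new: +{b,c}
  S→A B: FOLLOW(A) ⊇ FIRST(B) = {b,c}; new: +{b,c}
  S→A B: FOLLOW(B) ⊇ FOLLOW(S) ⊇ {$,b,c}; new: +{$,b,c}
  S: {$,b,c}  A: {b,c}  B: {$,b,c}
[2] (no change)
  S: {$,b,c}  A: {b,c}  B: {$,b,c}

FOLLOW(A) = ["b", "c"]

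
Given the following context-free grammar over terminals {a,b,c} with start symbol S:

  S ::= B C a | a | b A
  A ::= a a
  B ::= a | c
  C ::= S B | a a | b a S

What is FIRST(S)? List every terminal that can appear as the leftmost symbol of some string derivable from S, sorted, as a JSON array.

Compute FIRST by fixpoint:
[1]
  A via A→a a: +{a}
  B via B→a: +{a}
  B via B→c: +{c}
  C via C→a a: +{a}
  C via C→b a S: +{b}
  S via S→B C a: +{a,c}
  S via S→b A: +{b}
  FIRST(S)={a,b,c}  FIRST(A)={a}  FIRST(B)={a,c}  FIRST(C)={a,b}
[2]
  C via C→S B: +{c}
  FIRST(S)={a,b,c}  FIRST(A)={a}  FIRST(B)={a,c}  FIRST(C)={a,b,c}
[3] (no change)
  FIRST(S)={a,b,c}  FIRST(A)={a}  FIRST(B)={a,c}  FIRST(C)={a,b,c}

FIRST(S) = ["a", "b", "c"]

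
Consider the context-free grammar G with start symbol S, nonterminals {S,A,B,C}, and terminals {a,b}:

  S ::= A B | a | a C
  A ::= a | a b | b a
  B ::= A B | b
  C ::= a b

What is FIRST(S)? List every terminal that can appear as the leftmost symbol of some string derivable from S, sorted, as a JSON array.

FIRST sets, iterate to fixpoint:
pass 1:
  A via A→a: +{a}
  A via A→b a: +{b}
  B via B→A B: +{a,b}
  C via C→a b: +{a}
  S via S→A B: +{a,b}
  S: {a,b}  A: {a,b}  B: {a,b}  C: {a}
pass 2: (stable)
  S: {a,b}  A: {a,b}  B: {a,b}  C: {a}

FIRST(S) = ["a", "b"]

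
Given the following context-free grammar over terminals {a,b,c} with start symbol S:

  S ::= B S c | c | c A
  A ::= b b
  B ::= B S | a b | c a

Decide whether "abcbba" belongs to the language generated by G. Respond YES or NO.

CNF form of G:
  S -> B X3 | T2 A | c
  A -> T0 T0
  B -> B S | T1 T0 | T2 T1
  T0 -> b
  T1 -> a
  T2 -> c
  X3 -> S T2

CYK fill:
  [0..0]={T1}  "a"  orig:{}
  [1..1]={T0}  "b"  orig:{}
  [2..2]={S,T2}  "c"  orig:{S}
  [3..3]={T0}  "b"  orig:{}
  [4..4]={T0}  "b"  orig:{}
  [5..5]={T1}  "a"  orig:{}
  [0..1]={B}  "ab"
  [1..2]=∅  "bc"
  [2..3]=∅  "cb"
  [3..4]={A}  "bb"
  [4..5]=∅  "ba"
  [0..2]={B}  "abc"
  [1..3]=∅  "bcb"
  [2..4]={S}  "cbb"
  [3..5]=∅  "bba"
  [0..3]=∅  "abcb"
  [1..4]=∅  "bcbb"
  [2..5]=∅  "cbba"
  [0..4]={B}  "abcbb"
  [1..5]=∅  "bcbba"
  [0..5]=∅  "abcbba"

S ∉ T[0,5] ⇒ NO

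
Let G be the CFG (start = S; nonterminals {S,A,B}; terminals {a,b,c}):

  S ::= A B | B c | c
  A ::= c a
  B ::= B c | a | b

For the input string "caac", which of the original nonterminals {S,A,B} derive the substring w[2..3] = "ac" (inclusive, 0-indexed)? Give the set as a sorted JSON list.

CNF form of G:
  S -> A B | B T0 | c
  A -> T0 T1
  B -> B T0 | a | b
  T0 -> c
  T1 -> a

Fill CYK table bottom-up, restricted to cells inside w[2..3]:
  cell(2,2) a: {B,T1}  orig:{B}
  cell(3,3) c: {S,T0}  orig:{S}
  cell(2,3) ac: {B,S}

Original NTs in T[2,3] deriving "ac": ["B", "S"]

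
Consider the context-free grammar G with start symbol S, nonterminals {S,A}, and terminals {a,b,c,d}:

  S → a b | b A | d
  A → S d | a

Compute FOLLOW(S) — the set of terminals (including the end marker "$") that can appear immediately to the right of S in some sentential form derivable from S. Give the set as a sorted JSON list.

FIRST iteration:
[1]
  A via A→a: +{a}
  S via S→a b: +{a}
  S via S→b A: +{b}
  S via S→d: +{d}
  FIRST(S)={a,b,d}  FIRST(A)={a}
[2]
  A via A→S d: +{b,d}
  FIRST(S)={a,b,d}  FIRST(A)={a,b,d}
[3] done
  FIRST(S)={a,b,d}  FIRST(A)={a,b,d}

FOLLOW sets:
FOLLOW(S) := {$}
round 1:
  A→S d: FOLLOW(S) ⊇ FIRST(d) = {d}; new: +{d}
  S→b A: FOLLOW(A) ⊇ FOLLOW(S) ⊇ {$,d}; new: +{$,d}
  FOLLOW[S]={$,d}  FOLLOW[A]={$,d}
round 2: done
  FOLLOW[S]={$,d}  FOLLOW[A]={$,d}

FOLLOW(S) = ["$", "d"]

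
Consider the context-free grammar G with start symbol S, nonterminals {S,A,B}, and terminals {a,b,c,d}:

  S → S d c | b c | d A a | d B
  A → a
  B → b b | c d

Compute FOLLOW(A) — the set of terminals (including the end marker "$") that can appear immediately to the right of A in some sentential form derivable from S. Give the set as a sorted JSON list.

FIRST iteration:
iter 1:
  A via A→a: +{a}
  B via B→b b: +{b}
  B via B→c d: +{c}
  S via S→b c: +{b}
  S via S→d A a: +{d}
  FIRST(S)={b,d}  FIRST(A)={a}  FIRST(B)={b,c}
iter 2: done
  FIRST(S)={b,d}  FIRST(A)={a}  FIRST(B)={b,c}

FOLLOW iteration:
initialize: $ ∈ FOLLOW(S)
round 1:
  S→S d c: FOLLOW(S) ⊇ FIRST(d) = {d}; new: +{d}
  S→d A a: FOLLOW(A) ⊇ FIRST(a) = {a}; new: +{a}
  S→d B: FOLLOW(B) ⊇ FOLLOW(S) ⊇ {$,d}; new: +{$,d}
  FOLLOW[S]={$,d}  FOLLOW[A]={a}  FOLLOW[B]={$,d}
round 2: done
  FOLLOW[S]={$,d}  FOLLOW[A]={a}  FOLLOW[B]={$,d}

FOLLOW(A) = ["a"]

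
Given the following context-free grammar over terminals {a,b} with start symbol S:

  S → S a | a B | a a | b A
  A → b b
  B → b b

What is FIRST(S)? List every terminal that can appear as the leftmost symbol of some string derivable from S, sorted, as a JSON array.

Compute FIRST by fixpoint:
iter 1:
  A via A→b b: +{b}
  B via B→b b: +{b}
  S via S→a B: +{a}
  S via S→b A: +{b}
  S: {a,b}  A: {b}  B: {b}
iter 2: (no change)
  S: {a,b}  A: {b}  B: {b}

FIRST(S) = ["a", "b"]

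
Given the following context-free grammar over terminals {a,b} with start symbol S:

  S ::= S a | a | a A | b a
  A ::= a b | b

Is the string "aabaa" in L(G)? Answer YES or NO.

Convert to CNF:
  S -> S T0 | T0 A | T1 T0 | a
  A -> T0 T1 | b
  T0 -> a
  T1 -> b

CYK table (by increasing span):
  cell(0,0) a: {S,T0}  orig:{S}
  cell(1,1) a: {S,T0}  orig:{S}
  cell(2,2) b: {A,T1}  orig:{A}
  cell(3,3) a: {S,T0}  orig:{S}
  cell(4,4) a: {S,T0}  orig:{S}
  cell(0,1) aa: {S}
  cell(1,2) ab: {A,S}
  cell(2,3) ba: {S}
  cell(3,4) aa: {S}
  cell(0,2) aab: {S}
  cell(1,3) aba: {S}
  cell(2,4) baa: {S}
  cell(0,3) aaba: {S}
  cell(1,4) abaa: {S}
  cell(0,4) aabaa: {S}

S ∈ T[0,4] ⇒ YES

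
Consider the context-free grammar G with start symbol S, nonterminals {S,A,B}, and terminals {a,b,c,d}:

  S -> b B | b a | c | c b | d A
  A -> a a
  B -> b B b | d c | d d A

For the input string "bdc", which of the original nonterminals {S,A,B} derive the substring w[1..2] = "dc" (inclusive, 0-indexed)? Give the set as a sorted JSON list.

CNF form of G:
  S -> T1 B | T1 T0 | T2 A | T3 T1 | c
  A -> T0 T0
  B -> T1 X4 | T2 T3 | T2 X5
  T0 -> a
  T1 -> b
  T2 -> d
  T3 -> c
  X4 -> B T1
  X5 -> T2 A

CYK table (by increasing span) (cells [i..j] with 1 ≤ i ≤ j ≤ 2 only):
  T[1,1] 'd' = {T2}  orig:{}
  T[2,2] 'c' = {S,T3}  orig:{S}
  T[1,2] 'dc' = {B}

Original NTs in T[1,2] deriving "dc": ["B"]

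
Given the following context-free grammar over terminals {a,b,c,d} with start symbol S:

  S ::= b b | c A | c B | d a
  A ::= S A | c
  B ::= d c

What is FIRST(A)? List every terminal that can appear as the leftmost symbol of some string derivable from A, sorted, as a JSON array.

FIRST sets, iterate to fixpoint:
pass 1:
  A via A→c: +{c}
  B via B→d c: +{d}
  S via S→b b: +{b}
  S via S→c A: +{c}
  S via S→d a: +{d}
  FIRST[S]={b,c,d}  FIRST[A]={c}  FIRST[B]={d}
pass 2:
  A via A→S A: +{b,d}
  FIRST[S]={b,c,d}  FIRST[A]={b,c,d}  FIRST[B]={d}
pass 3: (no change)
  FIRST[S]={b,c,d}  FIRST[A]={b,c,d}  FIRST[B]={d}

FIRST(A) = ["b", "c", "d"]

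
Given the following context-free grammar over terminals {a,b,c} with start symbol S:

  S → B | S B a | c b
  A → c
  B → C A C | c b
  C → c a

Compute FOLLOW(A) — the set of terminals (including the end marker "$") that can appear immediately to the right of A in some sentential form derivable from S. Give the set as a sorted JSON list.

FIRST iteration:
round 1:
  A via A→c: +{c}
  B via B→c b: +{c}
  C via C→c a: +{c}
  S via S→B: +{c}
  FIRST(S)={c}  FIRST(A)={c}  FIRST(B)={c}  FIRST(C)={c}
round 2: — fixpoint
  FIRST(S)={c}  FIRST(A)={c}  FIRST(B)={c}  FIRST(C)={c}

FOLLOW sets:
initialize: $ ∈ FOLLOW(S)
[1]
  B→C A C: FOLLOW(C) ⊇ FIRST(A) = {c}; new: +{c}
  B→C A C: FOLLOW(A) ⊇ FIRST(C) = {c}; new: +{c}
  S→B: FOLLOW(B) ⊇ FOLLOW(S) ⊇ {$}; new: +{$}
  S→S B a: FOLLOW(S) ⊇ FIRST(B) = {c}; new: +{c}
  S→S B a: FOLLOW(B) ⊇ FIRST(a) = {a}; new: +{a}
  FOLLOW[S]={$,c}  FOLLOW[A]={c}  FOLLOW[B]={$,a}  FOLLOW[C]={c}
[2]
  B→C A C: FOLLOW(C) ⊇ FOLLOW(B) ⊇ {$,a}; new: +{$,a}
  S→B: FOLLOW(B) ⊇ FOLLOW(S) ⊇ {$,c}; new: +{c}
  FOLLOW[S]={$,c}  FOLLOW[A]={c}  FOLLOW[B]={$,a,c}  FOLLOW[C]={$,a,c}
[3] done
  FOLLOW[S]={$,c}  FOLLOW[A]={c}  FOLLOW[B]={$,a,c}  FOLLOW[C]={$,a,c}

FOLLOW(A) = ["c"]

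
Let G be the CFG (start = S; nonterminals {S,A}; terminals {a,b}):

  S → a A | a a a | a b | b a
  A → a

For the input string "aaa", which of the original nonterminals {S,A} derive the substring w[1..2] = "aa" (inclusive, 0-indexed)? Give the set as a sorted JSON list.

Convert to CNF:
  S -> T0 A | T0 T1 | T0 X2 | T1 T0
  A -> a
  T0 -> a
  T1 -> b
  X2 -> T0 T0

CYK fill — only the sub-triangle for w[1..2]:
  cell(1,1) a: {A,T0}  orig:{A}
  cell(2,2) a: {A,T0}  orig:{A}
  cell(1,2) aa: {S,X2}  orig:{S}

Original NTs in T[1,2] deriving "aa": ["S"]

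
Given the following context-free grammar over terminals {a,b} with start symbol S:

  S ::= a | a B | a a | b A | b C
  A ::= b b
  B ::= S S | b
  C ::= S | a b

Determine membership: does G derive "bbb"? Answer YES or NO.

CNF form of G:
  S -> T0 A | T0 C | T1 B | T1 T1 | a
  A -> T0 T0
  B -> S S | b
  C -> T0 A | T0 C | T1 B | T1 T0 | T1 T1 | a
  T0 -> b
  T1 -> a

Fill CYK table bottom-up:
  cell(0,0) b: {B,T0}  orig:{B}
  cell(1,1) b: {B,T0}  orig:{B}
  cell(2,2) b: {B,T0}  orig:{B}
  cell(0,1) bb: {A}
  cell(1,2) bb: {A}
  cell(0,2) bbb: {C,S}

S ∈ T[0,2] ⇒ YES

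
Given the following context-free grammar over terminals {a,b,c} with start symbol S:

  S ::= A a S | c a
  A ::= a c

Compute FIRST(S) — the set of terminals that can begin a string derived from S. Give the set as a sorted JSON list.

FIRST sets, iterate to fixpoint:
pass 1:
  A via A→a c: +{a}
  S via S→A a S: +{a}
  S via S→c a: +{c}
  FIRST[S]={a,c}  FIRST[A]={a}
pass 2: done
  FIRST[S]={a,c}  FIRST[A]={a}

FIRST(S) = ["a", "c"]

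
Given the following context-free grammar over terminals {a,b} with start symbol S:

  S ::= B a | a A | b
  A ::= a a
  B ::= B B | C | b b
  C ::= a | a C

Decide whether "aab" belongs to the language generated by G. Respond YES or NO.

CNF form of G:
  S -> B T0 | T0 A | b
  A -> T0 T0
  B -> B B | T0 C | T1 T1 | a
  C -> T0 C | a
  T0 -> a
  T1 -> b

CYK table (by increasing span):
  T[0,0] 'a' = {B,C,T0}  orig:{B,C}
  T[1,1] 'a' = {B,C,T0}  orig:{B,C}
  T[2,2] 'b' = {S,T1}  orig:{S}
  T[0,1] 'aa' = {A,B,C,S}
  T[1,2] 'ab' = ∅
  T[0,2] 'aab' = ∅

S ∉ T[0,2] ⇒ NO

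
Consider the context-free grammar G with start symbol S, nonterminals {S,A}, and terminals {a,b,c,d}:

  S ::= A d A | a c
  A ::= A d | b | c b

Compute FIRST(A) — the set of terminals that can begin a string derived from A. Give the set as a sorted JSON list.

FIRST iteration:
iter 1:
  A via A→b: +{b}
  A via A→c b: +{c}
  S via S→A d A: +{b,c}
  S via S→a c: +{a}
  S: {a,b,c}  A: {b,c}
iter 2: — fixpoint
  S: {a,b,c}  A: {b,c}

FIRST(A) = ["b", "c"]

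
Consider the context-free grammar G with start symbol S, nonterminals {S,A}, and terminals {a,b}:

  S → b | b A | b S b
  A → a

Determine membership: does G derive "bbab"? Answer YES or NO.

Convert to CNF:
  S -> T0 A | T0 X1 | b
  A -> a
  T0 -> b
  X1 -> S T0

CYK fill:
  T[0,0] 'b' = {S,T0}  orig:{S}
  T[1,1] 'b' = {S,T0}  orig:{S}
  T[2,2] 'a' = {A}
  T[3,3] 'b' = {S,T0}  orig:{S}
  T[0,1] 'bb' = {X1}  orig:{}
  T[1,2] 'ba' = {S}
  T[2,3] 'ab' = ∅
  T[0,2] 'bba' = ∅
  T[1,3] 'bab' = {X1}  orig:{}
  T[0,3] 'bbab' = {S}

S ∈ T[0,3] ⇒ YES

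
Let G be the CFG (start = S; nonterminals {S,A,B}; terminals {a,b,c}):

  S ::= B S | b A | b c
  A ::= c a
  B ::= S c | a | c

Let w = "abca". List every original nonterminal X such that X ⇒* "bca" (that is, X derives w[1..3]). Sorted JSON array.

Convert to CNF:
  S -> B S | T2 A | T2 T0
  A -> T0 T1
  B -> S T0 | a | c
  T0 -> c
  T1 -> a
  T2 -> b

CYK fill (cells [i..j] with 1 ≤ i ≤ j ≤ 3 only):
  [1..1]={T2}  "b"  orig:{}
  [2..2]={B,T0}  "c"  orig:{B}
  [3..3]={B,T1}  "a"  orig:{B}
  [1..2]={S}  "bc"
  [2..3]={A}  "ca"
  [1..3]={S}  "bca"

Original NTs in T[1,3] deriving "bca": ["S"]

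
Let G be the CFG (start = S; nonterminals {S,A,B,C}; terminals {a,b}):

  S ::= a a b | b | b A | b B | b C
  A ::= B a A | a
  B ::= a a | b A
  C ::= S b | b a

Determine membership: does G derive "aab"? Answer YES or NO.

CNF form of G:
  S -> T0 X3 | T1 A | T1 B | T1 C | b
  A -> B X2 | a
  B -> T0 T0 | T1 A
  C -> S T1 | T1 T0
  T0 -> a
  T1 -> b
  X2 -> T0 A
  X3 -> T0 T1

Fill CYK table bottom-up:
  cell(0,0) a: {A,T0}  orig:{A}
  cell(1,1) a: {A,T0}  orig:{A}
  cell(2,2) b: {S,T1}  orig:{S}
  cell(0,1) aa: {B,X2}  orig:{B}
  cell(1,2) ab: {X3}  orig:{}
  cell(0,2) aab: {S}

S ∈ T[0,2] ⇒ YES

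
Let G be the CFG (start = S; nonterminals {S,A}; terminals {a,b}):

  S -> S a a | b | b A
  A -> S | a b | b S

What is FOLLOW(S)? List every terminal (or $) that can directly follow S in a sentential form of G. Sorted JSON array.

FIRST iteration:
pass 1:
  A via A→a b: +{a}
  A via A→b S: +{b}
  S via S→b: +{b}
  FIRST[S]={b}  FIRST[A]={a,b}
pass 2: (no change)
  FIRST[S]={b}  FIRST[A]={a,b}

FOLLOW sets:
seed FOLLOW(S) with $
round 1:
  S→S a a: FOLLOW(S) ⊇ FIRST(a) = {a}; new: +{a}
  S→b A: FOLLOW(A) ⊇ FOLLOW(S) ⊇ {$,a}; new: +{$,a}
  FOLLOW[S]={$,a}  FOLLOW[A]={$,a}
round 2: — fixpoint
  FOLLOW[S]={$,a}  FOLLOW[A]={$,a}

FOLLOW(S) = ["$", "a"]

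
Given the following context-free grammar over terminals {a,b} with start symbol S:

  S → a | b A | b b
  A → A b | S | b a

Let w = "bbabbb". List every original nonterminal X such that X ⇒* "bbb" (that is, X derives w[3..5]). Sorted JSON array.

CNF form of G:
  S -> T0 A | T0 T0 | a
  A -> A T0 | T0 A | T0 T0 | T0 T1 | a
  T0 -> b
  T1 -> a

Fill CYK table bottom-up (cells [i..j] with 3 ≤ i ≤ j ≤ 5 only):
  [3..3]={T0}  "b"  orig:{}
  [4..4]={T0}  "b"  orig:{}
  [5..5]={T0}  "b"  orig:{}
  [3..4]={A,S}  "bb"
  [4..5]={A,S}  "bb"
  [3..5]={A,S}  "bbb"

Original NTs in T[3,5] deriving "bbb": ["A", "S"]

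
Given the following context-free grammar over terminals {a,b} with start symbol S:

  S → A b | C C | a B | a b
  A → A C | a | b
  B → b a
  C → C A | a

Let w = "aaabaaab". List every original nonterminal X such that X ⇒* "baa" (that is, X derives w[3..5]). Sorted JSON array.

CNF form of G:
  S -> A T0 | C C | T1 B | T1 T0
  A -> A C | a | b
  B -> T0 T1
  C -> C A | a
  T0 -> b
  T1 -> a

CYK table (by increasing span) (cells [i..j] with 3 ≤ i ≤ j ≤ 5 only):
  T[3,3] 'b' = {A,T0}  orig:{A}
  T[4,4] 'a' = {A,C,T1}  orig:{A,C}
  T[5,5] 'a' = {A,C,T1}  orig:{A,C}
  T[3,4] 'ba' = {A,B}
  T[4,5] 'aa' = {A,C,S}
  T[3,5] 'baa' = {A}

Original NTs in T[3,5] deriving "baa": ["A"]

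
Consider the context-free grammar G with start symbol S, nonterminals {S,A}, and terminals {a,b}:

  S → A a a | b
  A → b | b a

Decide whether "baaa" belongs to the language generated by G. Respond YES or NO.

Convert to CNF:
  S -> A X2 | b
  A -> T0 T1 | b
  T0 -> b
  T1 -> a
  X2 -> T1 T1

Fill CYK table bottom-up:
  [0..0]={A,S,T0}  "b"  orig:{A,S}
  [1..1]={T1}  "a"  orig:{}
  [2..2]={T1}  "a"  orig:{}
  [3..3]={T1}  "a"  orig:{}
  [0..1]={A}  "ba"
  [1..2]={X2}  "aa"  orig:{}
  [2..3]={X2}  "aa"  orig:{}
  [0..2]={S}  "baa"
  [1..3]=∅  "aaa"
  [0..3]={S}  "baaa"

S ∈ T[0,3] ⇒ YES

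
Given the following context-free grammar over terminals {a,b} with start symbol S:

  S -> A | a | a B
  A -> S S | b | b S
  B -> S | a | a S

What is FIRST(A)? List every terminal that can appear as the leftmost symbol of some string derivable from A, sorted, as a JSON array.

Compute FIRST by fixpoint:
[1]
  A via A→b: +{b}
  B via B→a: +{a}
  S via S→A: +{b}
  S via S→a: +{a}
  FIRST(S)={a,b}  FIRST(A)={b}  FIRST(B)={a}
[2]
  A via A→S S: +{a}
  B via B→S: +{b}
  FIRST(S)={a,b}  FIRST(A)={a,b}  FIRST(B)={a,b}
[3] done
  FIRST(S)={a,b}  FIRST(A)={a,b}  FIRST(B)={a,b}

FIRST(A) = ["a", "b"]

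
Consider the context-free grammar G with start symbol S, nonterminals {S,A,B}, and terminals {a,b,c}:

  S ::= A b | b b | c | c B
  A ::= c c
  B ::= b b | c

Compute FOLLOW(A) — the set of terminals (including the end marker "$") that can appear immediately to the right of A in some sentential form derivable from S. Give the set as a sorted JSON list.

Compute FIRST by fixpoint:
[1]
  A via A→c c: +{c}
  B via B→b b: +{b}
  B via B→c: +{c}
  S via S→A b: +{c}
  S via S→b b: +{b}
  S: {b,c}  A: {c}  B: {b,c}
[2] (no change)
  S: {b,c}  A: {c}  B: {b,c}

FOLLOW iteration:
seed FOLLOW(S) with $
[1]
  S→A b: FOLLOW(A) ⊇ FIRST(b) = {b}; new: +{b}
  S→c B: FOLLOW(B) ⊇ FOLLOW(S) ⊇ {$}; new: +{$}
  FOLLOW[S]={$}  FOLLOW[A]={b}  FOLLOW[B]={$}
[2] — fixpoint
  FOLLOW[S]={$}  FOLLOW[A]={b}  FOLLOW[B]={$}

FOLLOW(A) = ["b"]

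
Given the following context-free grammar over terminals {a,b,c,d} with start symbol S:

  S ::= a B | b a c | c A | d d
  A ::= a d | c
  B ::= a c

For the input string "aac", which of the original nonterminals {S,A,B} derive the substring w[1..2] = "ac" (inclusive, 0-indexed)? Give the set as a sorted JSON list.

CNF form of G:
  S -> T0 B | T1 T1 | T2 A | T3 X4
  A -> T0 T1 | c
  B -> T0 T2
  T0 -> a
  T1 -> d
  T2 -> c
  T3 -> b
  X4 -> T0 T2

Fill CYK table bottom-up, restricted to cells inside w[1..2]:
  [1..1]={T0}  "a"  orig:{}
  [2..2]={A,T2}  "c"  orig:{A}
  [1..2]={B,X4}  "ac"  orig:{B}

Original NTs in T[1,2] deriving "ac": ["B"]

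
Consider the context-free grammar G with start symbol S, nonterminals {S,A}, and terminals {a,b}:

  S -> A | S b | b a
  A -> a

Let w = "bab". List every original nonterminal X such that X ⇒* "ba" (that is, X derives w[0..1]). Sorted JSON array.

Convert to CNF:
  S -> S T0 | T0 T1 | a
  A -> a
  T0 -> b
  T1 -> a

CYK table (by increasing span) — only the sub-triangle for w[0..1]:
  T[0,0] 'b' = {T0}  orig:{}
  T[1,1] 'a' = {A,S,T1}  orig:{A,S}
  T[0,1] 'ba' = {S}

Original NTs in T[0,1] deriving "ba": ["S"]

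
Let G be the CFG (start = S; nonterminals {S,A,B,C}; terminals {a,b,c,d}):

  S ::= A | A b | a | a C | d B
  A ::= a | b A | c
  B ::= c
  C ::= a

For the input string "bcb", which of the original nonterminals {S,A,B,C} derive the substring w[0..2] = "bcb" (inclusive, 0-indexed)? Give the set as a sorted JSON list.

Convert to CNF:
  S -> A T0 | T0 A | T1 C | T2 B | a | c
  A -> T0 A | a | c
  B -> c
  C -> a
  T0 -> b
  T1 -> a
  T2 -> d

Fill CYK table bottom-up, restricted to cells inside w[0..2]:
  T[0,0] 'b' = {T0}  orig:{}
  T[1,1] 'c' = {A,B,S}
  T[2,2] 'b' = {T0}  orig:{}
  T[0,1] 'bc' = {A,S}
  T[1,2] 'cb' = {S}
  T[0,2] 'bcb' = {S}

Original NTs in T[0,2] deriving "bcb": ["S"]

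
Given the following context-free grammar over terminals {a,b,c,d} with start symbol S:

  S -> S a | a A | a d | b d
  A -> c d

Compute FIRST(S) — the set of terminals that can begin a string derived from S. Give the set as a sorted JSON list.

FIRST iteration:
round 1:
  A via A→c d: +{c}
  S via S→a A: +{a}
  S via S→b d: +{b}
  S: {a,b}  A: {c}
round 2: done
  S: {a,b}  A: {c}

FIRST(S) = ["a", "b"]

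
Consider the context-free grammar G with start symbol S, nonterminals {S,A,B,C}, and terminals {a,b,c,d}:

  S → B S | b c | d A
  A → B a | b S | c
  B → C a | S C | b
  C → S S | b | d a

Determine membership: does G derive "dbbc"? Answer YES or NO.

CNF form of G:
  S -> B S | T1 T3 | T2 A
  A -> B T0 | T1 S | c
  B -> C T0 | S C | b
  C -> S S | T2 T0 | b
  T0 -> a
  T1 -> b
  T2 -> d
  T3 -> c

CYK table (by increasing span):
  cell(0,0) d: {T2}  orig:{}
  cell(1,1) b: {B,C,T1}  orig:{B,C}
  cell(2,2) b: {B,C,T1}  orig:{B,C}
  cell(3,3) c: {A,T3}  orig:{A}
  cell(0,1) db: ∅
  cell(1,2) bb: ∅
  cell(2,3) bc: {S}
  cell(0,2) dbb: ∅
  cell(1,3) bbc: {A,S}
  cell(0,3) dbbc: {S}

S ∈ T[0,3] ⇒ YES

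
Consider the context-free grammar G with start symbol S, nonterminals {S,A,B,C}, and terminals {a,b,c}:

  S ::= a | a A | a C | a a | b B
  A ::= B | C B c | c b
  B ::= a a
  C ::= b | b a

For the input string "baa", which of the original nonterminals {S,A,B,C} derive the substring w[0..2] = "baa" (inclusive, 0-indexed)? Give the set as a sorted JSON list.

CNF form of G:
  S -> T1 A | T1 C | T1 T1 | T2 B | a
  A -> C X3 | T0 T2 | T1 T1
  B -> T1 T1
  C -> T2 T1 | b
  T0 -> c
  T1 -> a
  T2 -> b
  X3 -> B T0

CYK table (by increasing span) (cells [i..j] with 0 ≤ i ≤ j ≤ 2 only):
  [0..0]={C,T2}  "b"  orig:{C}
  [1..1]={S,T1}  "a"  orig:{S}
  [2..2]={S,T1}  "a"  orig:{S}
  [0..1]={C}  "ba"
  [1..2]={A,B,S}  "aa"
  [0..2]={S}  "baa"

Original NTs in T[0,2] deriving "baa": ["S"]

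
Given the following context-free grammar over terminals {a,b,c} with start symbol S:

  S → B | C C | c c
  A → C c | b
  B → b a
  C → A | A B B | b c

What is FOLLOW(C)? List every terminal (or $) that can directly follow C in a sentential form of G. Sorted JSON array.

FIRST iteration:
iter 1:
  A via A→b: +{b}
  B via B→b a: +{b}
  C via C→A: +{b}
  S via S→B: +{b}
  S via S→c c: +{c}
  FIRST[S]={b,c}  FIRST[A]={b}  FIRST[B]={b}  FIRST[C]={b}
iter 2: — fixpoint
  FIRST[S]={b,c}  FIRST[A]={b}  FIRST[B]={b}  FIRST[C]={b}

Compute FOLLOW by fixpoint:
seed FOLLOW(S) with $
iter 1:
  A→C c: FOLLOW(C) ⊇ FIRST(c) = {c}; new: +{c}
  C→A: FOLLOW(A) ⊇ FOLLOW(C) ⊇ {c}; new: +{c}
  C→A B B: FOLLOW(A) ⊇ FIRST(B) = {b}; new: +{b}
  C→A B B: FOLLOW(B) ⊇ FIRST(B) = {b}; new: +{b}
  C→A B B: FOLLOW(B) ⊇ FOLLOW(C) ⊇ {c}; new: +{c}
  S→B: FOLLOW(B) ⊇ FOLLOW(S) ⊇ {$}; new: +{$}
  S→C C: FOLLOW(C) ⊇ FIRST(C) = {b}; new: +{b}
  S→C C: FOLLOW(C) ⊇ FOLLOW(S) ⊇ {$}; new: +{$}
  FOLLOW(S)={$}  FOLLOW(A)={b,c}  FOLLOW(B)={$,b,c}  FOLLOW(C)={$,b,c}
iter 2:
  C→A: FOLLOW(A) ⊇ FOLLOW(C) ⊇ {$,b,c}; new: +{$}
  FOLLOW(S)={$}  FOLLOW(A)={$,b,c}  FOLLOW(B)={$,b,c}  FOLLOW(C)={$,b,c}
iter 3: done
  FOLLOW(S)={$}  FOLLOW(A)={$,b,c}  FOLLOW(B)={$,b,c}  FOLLOW(C)={$,b,c}

FOLLOW(C) = ["$", "b", "c"]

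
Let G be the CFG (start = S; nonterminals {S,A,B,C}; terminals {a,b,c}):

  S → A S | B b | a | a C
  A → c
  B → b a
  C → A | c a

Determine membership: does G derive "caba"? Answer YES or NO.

CNF form of G:
  S -> A S | B T0 | T1 C | a
  A -> c
  B -> T0 T1
  C -> T2 T1 | c
  T0 -> b
  T1 -> a
  T2 -> c

CYK fill:
  T[0,0] 'c' = {A,C,T2}  orig:{A,C}
  T[1,1] 'a' = {S,T1}  orig:{S}
  T[2,2] 'b' = {T0}  orig:{}
  T[3,3] 'a' = {S,T1}  orig:{S}
  T[0,1] 'ca' = {C,S}
  T[1,2] 'ab' = ∅
  T[2,3] 'ba' = {B}
  T[0,2] 'cab' = ∅
  T[1,3] 'aba' = ∅
  T[0,3] 'caba' = ∅

S ∉ T[0,3] ⇒ NO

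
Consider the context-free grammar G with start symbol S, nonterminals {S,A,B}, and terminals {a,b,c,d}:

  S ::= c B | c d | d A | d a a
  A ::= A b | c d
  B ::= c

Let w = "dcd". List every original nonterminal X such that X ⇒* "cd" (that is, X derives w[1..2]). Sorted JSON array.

Convert to CNF:
  S -> T1 B | T1 T2 | T2 A | T2 X4
  A -> A T0 | T1 T2
  B -> c
  T0 -> b
  T1 -> c
  T2 -> d
  T3 -> a
  X4 -> T3 T3

Fill CYK table bottom-up (cells [i..j] with 1 ≤ i ≤ j ≤ 2 only):
  [1..1]={B,T1}  "c"  orig:{B}
  [2..2]={T2}  "d"  orig:{}
  [1..2]={A,S}  "cd"

Original NTs in T[1,2] deriving "cd": ["A", "S"]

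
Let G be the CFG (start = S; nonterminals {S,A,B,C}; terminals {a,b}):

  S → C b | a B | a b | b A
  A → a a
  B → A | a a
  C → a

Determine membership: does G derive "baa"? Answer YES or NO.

Convert to CNF:
  S -> C T1 | T0 B | T0 T1 | T1 A
  A -> T0 T0
  B -> T0 T0
  C -> a
  T0 -> a
  T1 -> b

Fill CYK table bottom-up:
  [0..0]={T1}  "b"  orig:{}
  [1..1]={C,T0}  "a"  orig:{C}
  [2..2]={C,T0}  "a"  orig:{C}
  [0..1]=∅  "ba"
  [1..2]={A,B}  "aa"
  [0..2]={S}  "baa"

S ∈ T[0,2] ⇒ YES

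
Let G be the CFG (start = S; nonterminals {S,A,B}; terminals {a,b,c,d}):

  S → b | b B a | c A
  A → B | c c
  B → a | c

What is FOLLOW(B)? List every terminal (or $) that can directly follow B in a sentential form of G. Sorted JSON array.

FIRST iteration:
round 1:
  A via A→c c: +{c}
  B via B→a: +{a}
  B via B→c: +{c}
  S via S→b: +{b}
  S via S→c A: +{c}
  FIRST(S)={b,c}  FIRST(A)={c}  FIRST(B)={a,c}
round 2:
  A via A→B: +{a}
  FIRST(S)={b,c}  FIRST(A)={a,c}  FIRST(B)={a,c}
round 3: done
  FIRST(S)={b,c}  FIRST(A)={a,c}  FIRST(B)={a,c}

Compute FOLLOW by fixpoint:
FOLLOW(S) := {$}
iter 1:
  S→b B a: FOLLOW(B) ⊇ FIRST(a) = {a}; new: +{a}
  S→c A: FOLLOW(A) ⊇ FOLLOW(S) ⊇ {$}; new: +{$}
  FOLLOW[S]={$}  FOLLOW[A]={$}  FOLLOW[B]={a}
iter 2:
  A→B: FOLLOW(B) ⊇ FOLLOW(A) ⊇ {$}; new: +{$}
  FOLLOW[S]={$}  FOLLOW[A]={$}  FOLLOW[B]={$,a}
iter 3: done
  FOLLOW[S]={$}  FOLLOW[A]={$}  FOLLOW[B]={$,a}

FOLLOW(B) = ["$", "a"]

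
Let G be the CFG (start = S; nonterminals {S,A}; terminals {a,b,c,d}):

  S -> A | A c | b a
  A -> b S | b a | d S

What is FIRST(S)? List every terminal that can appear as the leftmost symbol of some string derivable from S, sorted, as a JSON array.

FIRST sets, iterate to fixpoint:
round 1:
  A via A→b S: +{b}
  A via A→d S: +{d}
  S via S→A: +{b,d}
  FIRST(S)={b,d}  FIRST(A)={b,d}
round 2: — fixpoint
  FIRST(S)={b,d}  FIRST(A)={b,d}

FIRST(S) = ["b", "d"]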